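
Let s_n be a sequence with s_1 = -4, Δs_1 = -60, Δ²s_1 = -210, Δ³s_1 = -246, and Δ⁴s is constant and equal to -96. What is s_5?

Build the table forward from the leading diagonal:
D4: -96, -96, -96, -96, -96
D3: -246, -342, -438, -534, -630
D2: -210, -456, -798, -1236, -1770
D1: -60, -270, -726, -1524, -2760
s: -4, -64, -334, -1060, -2584

-2584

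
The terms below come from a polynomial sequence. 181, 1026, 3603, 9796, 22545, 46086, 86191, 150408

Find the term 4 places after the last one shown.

845, 2577, 6193, 12749, 23541, 40105, 64217
1732, 3616, 6556, 10792, 16564, 24112
1884, 2940, 4236, 5772, 7548
1056, 1296, 1536, 1776
240, 240, 240
Constant fifth difference = 240, so extend:
1776 + 240 = 2016;  7548 + 2016 = 9564;  24112 + 9564 = 33676;  64217 + 33676 = 97893;  150408 + 97893 = 248301
2016 + 240 = 2256;  9564 + 2256 = 11820;  33676 + 11820 = 45496;  97893 + 45496 = 143389;  248301 + 143389 = 391690
2256 + 240 = 2496;  11820 + 2496 = 14316;  45496 + 14316 = 59812;  143389 + 59812 = 203201;  391690 + 203201 = 594891
2496 + 240 = 2736;  14316 + 2736 = 17052;  59812 + 17052 = 76864;  203201 + 76864 = 280065;  594891 + 280065 = 874956

874956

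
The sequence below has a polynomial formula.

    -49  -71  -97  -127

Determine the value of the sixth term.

D1: -22, -26, -30
D2: -4, -4
The second differences are constant (-4).
-30 − 4 = -34;  -127 − 34 = -161
-34 − 4 = -38;  -161 − 38 = -199

-199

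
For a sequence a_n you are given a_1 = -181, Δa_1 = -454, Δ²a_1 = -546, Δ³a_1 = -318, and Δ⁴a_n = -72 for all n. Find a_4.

Build the table forward from the leading diagonal:
D4: -72, -72, -72, -72
D3: -318, -390, -462, -534
D2: -546, -864, -1254, -1716
D1: -454, -1000, -1864, -3118
a: -181, -635, -1635, -3499

-3499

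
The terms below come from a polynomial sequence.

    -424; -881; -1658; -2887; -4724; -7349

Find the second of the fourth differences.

First differences: -457, -777, -1229, -1837, -2625
Second differences: -320, -452, -608, -788
Third differences: -132, -156, -180
Fourth differences: -24, -24

-24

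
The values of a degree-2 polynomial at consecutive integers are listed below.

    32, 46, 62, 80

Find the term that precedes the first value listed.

Δ: 14, 16, 18
Δ²: 2, 2
The second differences are constant at 2.
Work back: 14 − 2 = 12;  32 − 12 = 20

20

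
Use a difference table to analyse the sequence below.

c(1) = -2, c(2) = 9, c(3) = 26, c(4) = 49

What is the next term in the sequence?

D1: 11, 17, 23
D2: 6, 6
Second differences constant at 6.
23 + 6 = 29;  49 + 29 = 78

78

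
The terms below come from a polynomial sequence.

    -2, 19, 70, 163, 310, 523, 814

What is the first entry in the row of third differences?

First differences: 21, 51, 93, 147, 213, 291
Second differences: 30, 42, 54, 66, 78
Third differences: 12, 12, 12, 12

12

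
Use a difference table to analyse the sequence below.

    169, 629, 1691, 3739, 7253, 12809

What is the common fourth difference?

96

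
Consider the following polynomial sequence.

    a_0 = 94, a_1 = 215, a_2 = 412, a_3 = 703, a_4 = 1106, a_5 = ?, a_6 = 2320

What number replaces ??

Using the first 5 terms:
Δ: 121  197  291  403
Δ²: 76  94  112
Δ³: 18  18
Constant third difference = 18.
Extend forward: 112 + 18 = 130;  403 + 130 = 533;  1106 + 533 = 1639

1639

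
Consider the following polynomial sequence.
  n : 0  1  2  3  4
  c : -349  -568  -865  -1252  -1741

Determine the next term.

-2344

Δ: -219 , -297 , -387 , -489
Δ²: -78 , -90 , -102
Δ³: -12 , -12
Constant third difference = -12, so extend:
-102 − 12 = -114;  -489 − 114 = -603;  -1741 − 603 = -2344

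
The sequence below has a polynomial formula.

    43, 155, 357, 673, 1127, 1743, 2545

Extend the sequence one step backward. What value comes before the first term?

First differences: 112, 202, 316, 454, 616, 802
Second differences: 90, 114, 138, 162, 186
Third differences: 24, 24, 24, 24
The third differences are constant at 24.
Work back: 90 − 24 = 66;  112 − 66 = 46;  43 − 46 = -3

-3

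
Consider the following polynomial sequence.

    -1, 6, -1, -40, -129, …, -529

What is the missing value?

-286

Using the first 5 terms:
D1: 7, -7, -39, -89
D2: -14, -32, -50
D3: -18, -18
Constant third difference = -18.
Extend forward: -50 − 18 = -68;  -89 − 68 = -157;  -129 − 157 = -286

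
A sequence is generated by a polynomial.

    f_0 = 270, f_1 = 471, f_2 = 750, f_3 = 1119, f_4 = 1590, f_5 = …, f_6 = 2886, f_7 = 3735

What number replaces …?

Using the first 5 terms:
201, 279, 369, 471
78, 90, 102
12, 12
Constant third difference = 12.
Extend forward: 102 + 12 = 114;  471 + 114 = 585;  1590 + 585 = 2175

2175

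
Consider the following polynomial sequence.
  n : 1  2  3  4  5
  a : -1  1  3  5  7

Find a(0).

-3

First differences: 2, 2, 2, 2
The first differences are constant at 2.
Work back: -1 − 2 = -3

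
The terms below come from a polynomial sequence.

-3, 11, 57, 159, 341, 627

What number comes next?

14, 46, 102, 182, 286
32, 56, 80, 104
24, 24, 24
The third differences are constant (24).
104 + 24 = 128;  286 + 128 = 414;  627 + 414 = 1041

1041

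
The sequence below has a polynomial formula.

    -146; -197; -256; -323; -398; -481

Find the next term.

D1: -51, -59, -67, -75, -83
D2: -8, -8, -8, -8
Second differences constant at -8.
-83 − 8 = -91;  -481 − 91 = -572

-572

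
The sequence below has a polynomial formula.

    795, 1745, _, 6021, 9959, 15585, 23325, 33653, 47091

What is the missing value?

3393

Using the last 6 terms:
Δ: 3938, 5626, 7740, 10328, 13438
Δ²: 1688, 2114, 2588, 3110
Δ³: 426, 474, 522
Δ⁴: 48, 48
Constant fourth difference = 48.
Extend backward: 426 − 48 = 378;  1688 − 378 = 1310;  3938 − 1310 = 2628;  6021 − 2628 = 3393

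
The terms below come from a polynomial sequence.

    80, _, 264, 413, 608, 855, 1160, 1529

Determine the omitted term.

155

Using the last 6 terms:
D1: 149, 195, 247, 305, 369
D2: 46, 52, 58, 64
D3: 6, 6, 6
Constant third difference = 6.
Extend backward: 46 − 6 = 40;  149 − 40 = 109;  264 − 109 = 155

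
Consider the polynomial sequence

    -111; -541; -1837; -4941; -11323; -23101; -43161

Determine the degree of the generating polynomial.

Δ: -430, -1296, -3104, -6382, -11778, -20060
Δ²: -866, -1808, -3278, -5396, -8282
Δ³: -942, -1470, -2118, -2886
Δ⁴: -528, -648, -768
Δ⁵: -120, -120
The fifth differences are constant, so the polynomial has degree 5.

5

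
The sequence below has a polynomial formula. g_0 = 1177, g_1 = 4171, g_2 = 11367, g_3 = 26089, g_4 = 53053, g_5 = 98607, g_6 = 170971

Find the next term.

280477

Δ: 2994, 7196, 14722, 26964, 45554, 72364
Δ²: 4202, 7526, 12242, 18590, 26810
Δ³: 3324, 4716, 6348, 8220
Δ⁴: 1392, 1632, 1872
Δ⁵: 240, 240
The fifth differences are constant (240).
1872 + 240 = 2112;  8220 + 2112 = 10332;  26810 + 10332 = 37142;  72364 + 37142 = 109506;  170971 + 109506 = 280477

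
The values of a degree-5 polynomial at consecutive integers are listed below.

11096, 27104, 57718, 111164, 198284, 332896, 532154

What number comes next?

16008, 30614, 53446, 87120, 134612, 199258
14606, 22832, 33674, 47492, 64646
8226, 10842, 13818, 17154
2616, 2976, 3336
360, 360
The fifth differences are constant (360).
3336 + 360 = 3696;  17154 + 3696 = 20850;  64646 + 20850 = 85496;  199258 + 85496 = 284754;  532154 + 284754 = 816908

816908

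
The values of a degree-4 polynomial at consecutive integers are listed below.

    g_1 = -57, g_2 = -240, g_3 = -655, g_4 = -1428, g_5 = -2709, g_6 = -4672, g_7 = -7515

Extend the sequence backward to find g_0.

-4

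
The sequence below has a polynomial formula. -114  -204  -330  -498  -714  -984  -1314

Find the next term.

-1710

D1: -90  -126  -168  -216  -270  -330
D2: -36  -42  -48  -54  -60
D3: -6  -6  -6  -6
Constant third difference = -6, so extend:
-60 − 6 = -66;  -330 − 66 = -396;  -1314 − 396 = -1710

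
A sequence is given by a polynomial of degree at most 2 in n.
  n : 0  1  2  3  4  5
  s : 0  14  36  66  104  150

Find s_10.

14, 22, 30, 38, 46
8, 8, 8, 8
Constant second difference = 8, so extend:
46 + 8 = 54;  150 + 54 = 204
54 + 8 = 62;  204 + 62 = 266
62 + 8 = 70;  266 + 70 = 336
70 + 8 = 78;  336 + 78 = 414
78 + 8 = 86;  414 + 86 = 500

500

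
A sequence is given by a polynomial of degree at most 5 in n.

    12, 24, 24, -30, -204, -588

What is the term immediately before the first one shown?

6

D1: 12, 0, -54, -174, -384
D2: -12, -54, -120, -210
D3: -42, -66, -90
D4: -24, -24
The fourth differences are constant at -24.
Work back: -42 + 24 = -18;  -12 + 18 = 6;  12 − 6 = 6;  12 − 6 = 6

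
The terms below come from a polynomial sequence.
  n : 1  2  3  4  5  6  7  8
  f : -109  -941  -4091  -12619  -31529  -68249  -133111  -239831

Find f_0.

1

-832  -3150  -8528  -18910  -36720  -64862  -106720
-2318  -5378  -10382  -17810  -28142  -41858
-3060  -5004  -7428  -10332  -13716
-1944  -2424  -2904  -3384
-480  -480  -480
The fifth differences are constant at -480.
Work back: -1944 + 480 = -1464;  -3060 + 1464 = -1596;  -2318 + 1596 = -722;  -832 + 722 = -110;  -109 + 110 = 1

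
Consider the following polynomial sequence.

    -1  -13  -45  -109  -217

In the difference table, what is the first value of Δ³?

-12

Δ: -12, -32, -64, -108
Δ²: -20, -32, -44
Δ³: -12, -12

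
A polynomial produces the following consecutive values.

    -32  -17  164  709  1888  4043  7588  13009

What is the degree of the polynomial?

15, 181, 545, 1179, 2155, 3545, 5421
166, 364, 634, 976, 1390, 1876
198, 270, 342, 414, 486
72, 72, 72, 72
The fourth differences are constant, so the polynomial has degree 4.

4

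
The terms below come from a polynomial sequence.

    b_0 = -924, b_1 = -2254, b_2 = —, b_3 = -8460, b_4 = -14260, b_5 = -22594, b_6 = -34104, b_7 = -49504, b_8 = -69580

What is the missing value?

-4624

Using the last 6 terms:
D1: -5800  -8334  -11510  -15400  -20076
D2: -2534  -3176  -3890  -4676
D3: -642  -714  -786
D4: -72  -72
Constant fourth difference = -72.
Extend backward: -642 + 72 = -570;  -2534 + 570 = -1964;  -5800 + 1964 = -3836;  -8460 + 3836 = -4624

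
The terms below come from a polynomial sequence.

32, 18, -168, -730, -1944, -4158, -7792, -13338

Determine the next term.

-14 , -186 , -562 , -1214 , -2214 , -3634 , -5546
-172 , -376 , -652 , -1000 , -1420 , -1912
-204 , -276 , -348 , -420 , -492
-72 , -72 , -72 , -72
Fourth differences constant at -72.
-492 − 72 = -564;  -1912 − 564 = -2476;  -5546 − 2476 = -8022;  -13338 − 8022 = -21360

-21360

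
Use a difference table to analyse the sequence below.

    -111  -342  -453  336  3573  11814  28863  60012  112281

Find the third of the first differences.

789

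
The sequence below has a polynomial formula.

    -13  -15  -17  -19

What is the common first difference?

Δ: -2, -2, -2

-2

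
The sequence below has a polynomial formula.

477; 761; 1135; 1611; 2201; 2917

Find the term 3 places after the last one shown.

5941

Δ: 284  374  476  590  716
Δ²: 90  102  114  126
Δ³: 12  12  12
Third differences constant at 12.
126 + 12 = 138;  716 + 138 = 854;  2917 + 854 = 3771
138 + 12 = 150;  854 + 150 = 1004;  3771 + 1004 = 4775
150 + 12 = 162;  1004 + 162 = 1166;  4775 + 1166 = 5941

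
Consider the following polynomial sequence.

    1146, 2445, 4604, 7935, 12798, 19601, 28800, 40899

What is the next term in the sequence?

56450

1299, 2159, 3331, 4863, 6803, 9199, 12099
860, 1172, 1532, 1940, 2396, 2900
312, 360, 408, 456, 504
48, 48, 48, 48
Fourth differences constant at 48.
504 + 48 = 552;  2900 + 552 = 3452;  12099 + 3452 = 15551;  40899 + 15551 = 56450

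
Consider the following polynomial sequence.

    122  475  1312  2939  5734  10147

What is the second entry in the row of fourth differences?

72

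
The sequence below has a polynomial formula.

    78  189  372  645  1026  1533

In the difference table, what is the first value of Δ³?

18

Δ: 111, 183, 273, 381, 507
Δ²: 72, 90, 108, 126
Δ³: 18, 18, 18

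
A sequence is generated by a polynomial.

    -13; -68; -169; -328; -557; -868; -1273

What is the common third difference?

-12

First differences: -55, -101, -159, -229, -311, -405
Second differences: -46, -58, -70, -82, -94
Third differences: -12, -12, -12, -12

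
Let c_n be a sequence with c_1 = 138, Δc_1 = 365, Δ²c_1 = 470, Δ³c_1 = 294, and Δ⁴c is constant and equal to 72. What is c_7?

Build the table forward from the leading diagonal:
Δ⁴: 72  72  72  72  72  72  72
Δ³: 294  366  438  510  582  654  726
Δ²: 470  764  1130  1568  2078  2660  3314
Δ: 365  835  1599  2729  4297  6375  9035
c: 138  503  1338  2937  5666  9963  16338

16338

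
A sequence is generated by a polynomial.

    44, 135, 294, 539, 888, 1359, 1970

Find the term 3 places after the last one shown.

First differences: 91 , 159 , 245 , 349 , 471 , 611
Second differences: 68 , 86 , 104 , 122 , 140
Third differences: 18 , 18 , 18 , 18
Third differences constant at 18.
140 + 18 = 158;  611 + 158 = 769;  1970 + 769 = 2739
158 + 18 = 176;  769 + 176 = 945;  2739 + 945 = 3684
176 + 18 = 194;  945 + 194 = 1139;  3684 + 1139 = 4823

4823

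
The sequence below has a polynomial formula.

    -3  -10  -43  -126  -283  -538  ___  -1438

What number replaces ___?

-915

Using the first 6 terms:
First differences: -7  -33  -83  -157  -255
Second differences: -26  -50  -74  -98
Third differences: -24  -24  -24
Constant third difference = -24.
Extend forward: -98 − 24 = -122;  -255 − 122 = -377;  -538 − 377 = -915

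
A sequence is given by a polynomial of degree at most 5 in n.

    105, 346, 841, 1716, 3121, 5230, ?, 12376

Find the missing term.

Using the first 6 terms:
First differences: 241  495  875  1405  2109
Second differences: 254  380  530  704
Third differences: 126  150  174
Fourth differences: 24  24
Constant fourth difference = 24.
Extend forward: 174 + 24 = 198;  704 + 198 = 902;  2109 + 902 = 3011;  5230 + 3011 = 8241

8241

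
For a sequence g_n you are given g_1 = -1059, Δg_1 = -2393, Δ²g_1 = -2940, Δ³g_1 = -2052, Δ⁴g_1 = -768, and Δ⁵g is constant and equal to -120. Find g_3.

Build the table forward from the leading diagonal:
Fifth differences: -120, -120, -120
Fourth differences: -768, -888, -1008
Third differences: -2052, -2820, -3708
Second differences: -2940, -4992, -7812
First differences: -2393, -5333, -10325
g: -1059, -3452, -8785

-8785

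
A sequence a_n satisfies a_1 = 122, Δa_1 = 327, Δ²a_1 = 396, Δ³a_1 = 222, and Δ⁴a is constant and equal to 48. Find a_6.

8177

Build the table forward from the leading diagonal:
Δ⁴: 48  48  48  48  48  48
Δ³: 222  270  318  366  414  462
Δ²: 396  618  888  1206  1572  1986
Δ: 327  723  1341  2229  3435  5007
a: 122  449  1172  2513  4742  8177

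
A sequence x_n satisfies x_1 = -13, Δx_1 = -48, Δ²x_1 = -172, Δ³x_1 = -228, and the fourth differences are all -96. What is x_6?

-4733

Build the table forward from the leading diagonal:
D4: -96  -96  -96  -96  -96  -96
D3: -228  -324  -420  -516  -612  -708
D2: -172  -400  -724  -1144  -1660  -2272
D1: -48  -220  -620  -1344  -2488  -4148
x: -13  -61  -281  -901  -2245  -4733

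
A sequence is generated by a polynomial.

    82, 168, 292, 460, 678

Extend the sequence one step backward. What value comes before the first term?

First differences: 86  124  168  218
Second differences: 38  44  50
Third differences: 6  6
The third differences are constant at 6.
Work back: 38 − 6 = 32;  86 − 32 = 54;  82 − 54 = 28

28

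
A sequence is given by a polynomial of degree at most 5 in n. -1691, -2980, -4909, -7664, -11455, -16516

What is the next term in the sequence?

-23105

First differences: -1289, -1929, -2755, -3791, -5061
Second differences: -640, -826, -1036, -1270
Third differences: -186, -210, -234
Fourth differences: -24, -24
The fourth differences are constant (-24).
-234 − 24 = -258;  -1270 − 258 = -1528;  -5061 − 1528 = -6589;  -16516 − 6589 = -23105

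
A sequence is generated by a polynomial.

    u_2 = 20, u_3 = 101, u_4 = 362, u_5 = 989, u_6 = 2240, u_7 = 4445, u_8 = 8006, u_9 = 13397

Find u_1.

5

D1: 81, 261, 627, 1251, 2205, 3561, 5391
D2: 180, 366, 624, 954, 1356, 1830
D3: 186, 258, 330, 402, 474
D4: 72, 72, 72, 72
The fourth differences are constant at 72.
Work back: 186 − 72 = 114;  180 − 114 = 66;  81 − 66 = 15;  20 − 15 = 5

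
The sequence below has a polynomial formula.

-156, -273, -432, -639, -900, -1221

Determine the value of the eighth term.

Δ: -117, -159, -207, -261, -321
Δ²: -42, -48, -54, -60
Δ³: -6, -6, -6
Constant third difference = -6, so extend:
-60 − 6 = -66;  -321 − 66 = -387;  -1221 − 387 = -1608
-66 − 6 = -72;  -387 − 72 = -459;  -1608 − 459 = -2067

-2067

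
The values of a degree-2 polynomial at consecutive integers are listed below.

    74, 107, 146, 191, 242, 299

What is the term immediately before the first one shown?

47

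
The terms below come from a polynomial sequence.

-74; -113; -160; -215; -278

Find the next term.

-349

First differences: -39, -47, -55, -63
Second differences: -8, -8, -8
Constant second difference = -8, so extend:
-63 − 8 = -71;  -278 − 71 = -349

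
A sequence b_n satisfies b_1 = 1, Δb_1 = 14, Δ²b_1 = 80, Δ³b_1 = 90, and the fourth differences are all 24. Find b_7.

3445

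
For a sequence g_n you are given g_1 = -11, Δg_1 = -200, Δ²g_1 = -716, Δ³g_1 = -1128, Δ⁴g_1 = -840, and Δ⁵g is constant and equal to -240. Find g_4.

-3887

Build the table forward from the leading diagonal:
Δ⁵: -240, -240, -240, -240
Δ⁴: -840, -1080, -1320, -1560
Δ³: -1128, -1968, -3048, -4368
Δ²: -716, -1844, -3812, -6860
Δ: -200, -916, -2760, -6572
g: -11, -211, -1127, -3887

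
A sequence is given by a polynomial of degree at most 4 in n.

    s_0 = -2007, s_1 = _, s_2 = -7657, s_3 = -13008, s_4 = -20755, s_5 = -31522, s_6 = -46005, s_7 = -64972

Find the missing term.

Using the last 6 terms:
-5351, -7747, -10767, -14483, -18967
-2396, -3020, -3716, -4484
-624, -696, -768
-72, -72
Constant fourth difference = -72.
Extend backward: -624 + 72 = -552;  -2396 + 552 = -1844;  -5351 + 1844 = -3507;  -7657 + 3507 = -4150

-4150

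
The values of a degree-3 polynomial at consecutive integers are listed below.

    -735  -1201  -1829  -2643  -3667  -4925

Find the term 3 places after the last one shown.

-10343

Δ: -466, -628, -814, -1024, -1258
Δ²: -162, -186, -210, -234
Δ³: -24, -24, -24
The third differences are constant (-24).
-234 − 24 = -258;  -1258 − 258 = -1516;  -4925 − 1516 = -6441
-258 − 24 = -282;  -1516 − 282 = -1798;  -6441 − 1798 = -8239
-282 − 24 = -306;  -1798 − 306 = -2104;  -8239 − 2104 = -10343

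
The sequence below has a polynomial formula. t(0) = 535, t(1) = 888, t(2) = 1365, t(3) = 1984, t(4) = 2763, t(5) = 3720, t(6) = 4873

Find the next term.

First differences: 353  477  619  779  957  1153
Second differences: 124  142  160  178  196
Third differences: 18  18  18  18
The third differences are constant (18).
196 + 18 = 214;  1153 + 214 = 1367;  4873 + 1367 = 6240

6240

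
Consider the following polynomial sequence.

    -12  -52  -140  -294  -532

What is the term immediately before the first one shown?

-2

D1: -40, -88, -154, -238
D2: -48, -66, -84
D3: -18, -18
The third differences are constant at -18.
Work back: -48 + 18 = -30;  -40 + 30 = -10;  -12 + 10 = -2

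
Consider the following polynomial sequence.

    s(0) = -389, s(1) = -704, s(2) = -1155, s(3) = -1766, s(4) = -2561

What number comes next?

-3564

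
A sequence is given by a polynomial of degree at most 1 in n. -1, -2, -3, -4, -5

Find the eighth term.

Δ: -1, -1, -1, -1
The first differences are constant (-1).
-5 − 1 = -6
-6 − 1 = -7
-7 − 1 = -8

-8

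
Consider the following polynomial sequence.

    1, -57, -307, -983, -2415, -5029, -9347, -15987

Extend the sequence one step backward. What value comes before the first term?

5

-58, -250, -676, -1432, -2614, -4318, -6640
-192, -426, -756, -1182, -1704, -2322
-234, -330, -426, -522, -618
-96, -96, -96, -96
The fourth differences are constant at -96.
Work back: -234 + 96 = -138;  -192 + 138 = -54;  -58 + 54 = -4;  1 + 4 = 5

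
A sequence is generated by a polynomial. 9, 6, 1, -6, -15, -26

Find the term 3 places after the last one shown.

-71

First differences: -3  -5  -7  -9  -11
Second differences: -2  -2  -2  -2
Second differences constant at -2.
-11 − 2 = -13;  -26 − 13 = -39
-13 − 2 = -15;  -39 − 15 = -54
-15 − 2 = -17;  -54 − 17 = -71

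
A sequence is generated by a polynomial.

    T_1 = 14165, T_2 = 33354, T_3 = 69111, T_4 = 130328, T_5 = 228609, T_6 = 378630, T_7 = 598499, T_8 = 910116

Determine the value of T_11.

D1: 19189, 35757, 61217, 98281, 150021, 219869, 311617
D2: 16568, 25460, 37064, 51740, 69848, 91748
D3: 8892, 11604, 14676, 18108, 21900
D4: 2712, 3072, 3432, 3792
D5: 360, 360, 360
Constant fifth difference = 360, so extend:
3792 + 360 = 4152;  21900 + 4152 = 26052;  91748 + 26052 = 117800;  311617 + 117800 = 429417;  910116 + 429417 = 1339533
4152 + 360 = 4512;  26052 + 4512 = 30564;  117800 + 30564 = 148364;  429417 + 148364 = 577781;  1339533 + 577781 = 1917314
4512 + 360 = 4872;  30564 + 4872 = 35436;  148364 + 35436 = 183800;  577781 + 183800 = 761581;  1917314 + 761581 = 2678895

2678895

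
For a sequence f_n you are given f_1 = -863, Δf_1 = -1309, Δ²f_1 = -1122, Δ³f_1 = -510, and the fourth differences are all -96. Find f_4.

-8666

Build the table forward from the leading diagonal:
Fourth differences: -96, -96, -96, -96
Third differences: -510, -606, -702, -798
Second differences: -1122, -1632, -2238, -2940
First differences: -1309, -2431, -4063, -6301
f: -863, -2172, -4603, -8666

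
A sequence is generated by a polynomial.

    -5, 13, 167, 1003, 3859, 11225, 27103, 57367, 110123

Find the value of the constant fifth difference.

Δ: 18, 154, 836, 2856, 7366, 15878, 30264, 52756
Δ²: 136, 682, 2020, 4510, 8512, 14386, 22492
Δ³: 546, 1338, 2490, 4002, 5874, 8106
Δ⁴: 792, 1152, 1512, 1872, 2232
Δ⁵: 360, 360, 360, 360

360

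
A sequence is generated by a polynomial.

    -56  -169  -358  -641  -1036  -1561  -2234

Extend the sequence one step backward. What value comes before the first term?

-113, -189, -283, -395, -525, -673
-76, -94, -112, -130, -148
-18, -18, -18, -18
The third differences are constant at -18.
Work back: -76 + 18 = -58;  -113 + 58 = -55;  -56 + 55 = -1

-1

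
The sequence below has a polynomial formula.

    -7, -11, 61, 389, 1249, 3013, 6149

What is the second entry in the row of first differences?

72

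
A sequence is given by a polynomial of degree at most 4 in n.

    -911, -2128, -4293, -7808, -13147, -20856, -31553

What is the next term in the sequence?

-45928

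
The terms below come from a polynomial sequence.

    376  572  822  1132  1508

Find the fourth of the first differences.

First differences: 196, 250, 310, 376
Second differences: 54, 60, 66
Third differences: 6, 6

376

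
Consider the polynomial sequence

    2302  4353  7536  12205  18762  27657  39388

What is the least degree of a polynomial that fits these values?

4

First differences: 2051, 3183, 4669, 6557, 8895, 11731
Second differences: 1132, 1486, 1888, 2338, 2836
Third differences: 354, 402, 450, 498
Fourth differences: 48, 48, 48
The fourth differences are constant, so the polynomial has degree 4.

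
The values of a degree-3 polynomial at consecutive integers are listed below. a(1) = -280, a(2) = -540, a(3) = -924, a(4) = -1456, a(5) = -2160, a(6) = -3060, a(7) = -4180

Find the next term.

-5544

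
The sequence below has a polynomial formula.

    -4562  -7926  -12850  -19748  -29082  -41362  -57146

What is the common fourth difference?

-48

First differences: -3364, -4924, -6898, -9334, -12280, -15784
Second differences: -1560, -1974, -2436, -2946, -3504
Third differences: -414, -462, -510, -558
Fourth differences: -48, -48, -48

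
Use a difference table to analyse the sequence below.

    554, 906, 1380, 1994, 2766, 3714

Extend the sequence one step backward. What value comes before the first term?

First differences: 352  474  614  772  948
Second differences: 122  140  158  176
Third differences: 18  18  18
The third differences are constant at 18.
Work back: 122 − 18 = 104;  352 − 104 = 248;  554 − 248 = 306

306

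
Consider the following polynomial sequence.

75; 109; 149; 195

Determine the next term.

247

Δ: 34, 40, 46
Δ²: 6, 6
Second differences constant at 6.
46 + 6 = 52;  195 + 52 = 247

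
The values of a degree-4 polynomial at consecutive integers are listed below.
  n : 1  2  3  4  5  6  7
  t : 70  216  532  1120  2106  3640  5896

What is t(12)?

Δ: 146, 316, 588, 986, 1534, 2256
Δ²: 170, 272, 398, 548, 722
Δ³: 102, 126, 150, 174
Δ⁴: 24, 24, 24
Fourth differences constant at 24.
174 + 24 = 198;  722 + 198 = 920;  2256 + 920 = 3176;  5896 + 3176 = 9072
198 + 24 = 222;  920 + 222 = 1142;  3176 + 1142 = 4318;  9072 + 4318 = 13390
222 + 24 = 246;  1142 + 246 = 1388;  4318 + 1388 = 5706;  13390 + 5706 = 19096
246 + 24 = 270;  1388 + 270 = 1658;  5706 + 1658 = 7364;  19096 + 7364 = 26460
270 + 24 = 294;  1658 + 294 = 1952;  7364 + 1952 = 9316;  26460 + 9316 = 35776

35776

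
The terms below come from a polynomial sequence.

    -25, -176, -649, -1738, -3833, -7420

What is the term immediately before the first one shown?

2

-151  -473  -1089  -2095  -3587
-322  -616  -1006  -1492
-294  -390  -486
-96  -96
The fourth differences are constant at -96.
Work back: -294 + 96 = -198;  -322 + 198 = -124;  -151 + 124 = -27;  -25 + 27 = 2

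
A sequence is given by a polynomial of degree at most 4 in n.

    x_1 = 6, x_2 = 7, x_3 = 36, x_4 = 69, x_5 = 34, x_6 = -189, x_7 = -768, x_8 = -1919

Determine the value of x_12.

-18243

1, 29, 33, -35, -223, -579, -1151
28, 4, -68, -188, -356, -572
-24, -72, -120, -168, -216
-48, -48, -48, -48
Fourth differences constant at -48.
-216 − 48 = -264;  -572 − 264 = -836;  -1151 − 836 = -1987;  -1919 − 1987 = -3906
-264 − 48 = -312;  -836 − 312 = -1148;  -1987 − 1148 = -3135;  -3906 − 3135 = -7041
-312 − 48 = -360;  -1148 − 360 = -1508;  -3135 − 1508 = -4643;  -7041 − 4643 = -11684
-360 − 48 = -408;  -1508 − 408 = -1916;  -4643 − 1916 = -6559;  -11684 − 6559 = -18243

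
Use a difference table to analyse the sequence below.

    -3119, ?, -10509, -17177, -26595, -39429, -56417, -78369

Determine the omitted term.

Using the last 6 terms:
Δ: -6668, -9418, -12834, -16988, -21952
Δ²: -2750, -3416, -4154, -4964
Δ³: -666, -738, -810
Δ⁴: -72, -72
Constant fourth difference = -72.
Extend backward: -666 + 72 = -594;  -2750 + 594 = -2156;  -6668 + 2156 = -4512;  -10509 + 4512 = -5997

-5997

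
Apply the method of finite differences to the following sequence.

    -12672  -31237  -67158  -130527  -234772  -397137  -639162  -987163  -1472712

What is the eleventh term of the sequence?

Δ: -18565, -35921, -63369, -104245, -162365, -242025, -348001, -485549
Δ²: -17356, -27448, -40876, -58120, -79660, -105976, -137548
Δ³: -10092, -13428, -17244, -21540, -26316, -31572
Δ⁴: -3336, -3816, -4296, -4776, -5256
Δ⁵: -480, -480, -480, -480
Constant fifth difference = -480, so extend:
-5256 − 480 = -5736;  -31572 − 5736 = -37308;  -137548 − 37308 = -174856;  -485549 − 174856 = -660405;  -1472712 − 660405 = -2133117
-5736 − 480 = -6216;  -37308 − 6216 = -43524;  -174856 − 43524 = -218380;  -660405 − 218380 = -878785;  -2133117 − 878785 = -3011902

-3011902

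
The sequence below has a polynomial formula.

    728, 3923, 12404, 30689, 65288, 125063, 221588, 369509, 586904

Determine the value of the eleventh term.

1321748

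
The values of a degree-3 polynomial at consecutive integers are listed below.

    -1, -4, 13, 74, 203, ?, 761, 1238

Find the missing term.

Using the first 5 terms:
First differences: -3, 17, 61, 129
Second differences: 20, 44, 68
Third differences: 24, 24
Constant third difference = 24.
Extend forward: 68 + 24 = 92;  129 + 92 = 221;  203 + 221 = 424

424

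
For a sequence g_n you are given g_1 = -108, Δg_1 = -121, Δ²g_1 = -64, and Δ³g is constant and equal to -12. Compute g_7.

Build the table forward from the leading diagonal:
Δ³: -12  -12  -12  -12  -12  -12  -12
Δ²: -64  -76  -88  -100  -112  -124  -136
Δ: -121  -185  -261  -349  -449  -561  -685
g: -108  -229  -414  -675  -1024  -1473  -2034

-2034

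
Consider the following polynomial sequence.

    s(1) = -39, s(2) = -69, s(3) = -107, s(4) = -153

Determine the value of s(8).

-417

-30, -38, -46
-8, -8
Second differences constant at -8.
-46 − 8 = -54;  -153 − 54 = -207
-54 − 8 = -62;  -207 − 62 = -269
-62 − 8 = -70;  -269 − 70 = -339
-70 − 8 = -78;  -339 − 78 = -417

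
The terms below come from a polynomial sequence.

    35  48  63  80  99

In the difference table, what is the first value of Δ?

D1: 13, 15, 17, 19
D2: 2, 2, 2

13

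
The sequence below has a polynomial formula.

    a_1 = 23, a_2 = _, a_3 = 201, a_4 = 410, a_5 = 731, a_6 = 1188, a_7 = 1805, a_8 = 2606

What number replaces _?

80

Using the last 6 terms:
First differences: 209  321  457  617  801
Second differences: 112  136  160  184
Third differences: 24  24  24
Constant third difference = 24.
Extend backward: 112 − 24 = 88;  209 − 88 = 121;  201 − 121 = 80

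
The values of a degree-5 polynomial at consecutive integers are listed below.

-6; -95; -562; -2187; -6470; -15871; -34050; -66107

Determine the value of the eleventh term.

Δ: -89 , -467 , -1625 , -4283 , -9401 , -18179 , -32057
Δ²: -378 , -1158 , -2658 , -5118 , -8778 , -13878
Δ³: -780 , -1500 , -2460 , -3660 , -5100
Δ⁴: -720 , -960 , -1200 , -1440
Δ⁵: -240 , -240 , -240
Constant fifth difference = -240, so extend:
-1440 − 240 = -1680;  -5100 − 1680 = -6780;  -13878 − 6780 = -20658;  -32057 − 20658 = -52715;  -66107 − 52715 = -118822
-1680 − 240 = -1920;  -6780 − 1920 = -8700;  -20658 − 8700 = -29358;  -52715 − 29358 = -82073;  -118822 − 82073 = -200895
-1920 − 240 = -2160;  -8700 − 2160 = -10860;  -29358 − 10860 = -40218;  -82073 − 40218 = -122291;  -200895 − 122291 = -323186

-323186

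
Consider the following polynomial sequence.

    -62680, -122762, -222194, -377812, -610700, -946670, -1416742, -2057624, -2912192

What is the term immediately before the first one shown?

-28880

Δ: -60082  -99432  -155618  -232888  -335970  -470072  -640882  -854568
Δ²: -39350  -56186  -77270  -103082  -134102  -170810  -213686
Δ³: -16836  -21084  -25812  -31020  -36708  -42876
Δ⁴: -4248  -4728  -5208  -5688  -6168
Δ⁵: -480  -480  -480  -480
The fifth differences are constant at -480.
Work back: -4248 + 480 = -3768;  -16836 + 3768 = -13068;  -39350 + 13068 = -26282;  -60082 + 26282 = -33800;  -62680 + 33800 = -28880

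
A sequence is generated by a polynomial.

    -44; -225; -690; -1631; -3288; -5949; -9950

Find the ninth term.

-181, -465, -941, -1657, -2661, -4001
-284, -476, -716, -1004, -1340
-192, -240, -288, -336
-48, -48, -48
The fourth differences are constant (-48).
-336 − 48 = -384;  -1340 − 384 = -1724;  -4001 − 1724 = -5725;  -9950 − 5725 = -15675
-384 − 48 = -432;  -1724 − 432 = -2156;  -5725 − 2156 = -7881;  -15675 − 7881 = -23556

-23556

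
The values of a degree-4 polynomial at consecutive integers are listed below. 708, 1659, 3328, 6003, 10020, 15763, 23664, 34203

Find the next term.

Δ: 951, 1669, 2675, 4017, 5743, 7901, 10539
Δ²: 718, 1006, 1342, 1726, 2158, 2638
Δ³: 288, 336, 384, 432, 480
Δ⁴: 48, 48, 48, 48
Fourth differences constant at 48.
480 + 48 = 528;  2638 + 528 = 3166;  10539 + 3166 = 13705;  34203 + 13705 = 47908

47908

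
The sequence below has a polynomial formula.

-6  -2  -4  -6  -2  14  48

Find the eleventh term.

D1: 4, -2, -2, 4, 16, 34
D2: -6, 0, 6, 12, 18
D3: 6, 6, 6, 6
Constant third difference = 6, so extend:
18 + 6 = 24;  34 + 24 = 58;  48 + 58 = 106
24 + 6 = 30;  58 + 30 = 88;  106 + 88 = 194
30 + 6 = 36;  88 + 36 = 124;  194 + 124 = 318
36 + 6 = 42;  124 + 42 = 166;  318 + 166 = 484

484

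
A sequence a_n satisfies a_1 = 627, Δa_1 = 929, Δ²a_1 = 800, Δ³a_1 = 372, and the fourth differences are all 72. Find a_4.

Build the table forward from the leading diagonal:
Fourth differences: 72  72  72  72
Third differences: 372  444  516  588
Second differences: 800  1172  1616  2132
First differences: 929  1729  2901  4517
a: 627  1556  3285  6186

6186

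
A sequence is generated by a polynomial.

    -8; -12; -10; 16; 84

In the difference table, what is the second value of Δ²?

24

First differences: -4, 2, 26, 68
Second differences: 6, 24, 42
Third differences: 18, 18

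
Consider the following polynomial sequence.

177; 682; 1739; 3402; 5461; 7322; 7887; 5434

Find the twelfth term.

505, 1057, 1663, 2059, 1861, 565, -2453
552, 606, 396, -198, -1296, -3018
54, -210, -594, -1098, -1722
-264, -384, -504, -624
-120, -120, -120
Fifth differences constant at -120.
-624 − 120 = -744;  -1722 − 744 = -2466;  -3018 − 2466 = -5484;  -2453 − 5484 = -7937;  5434 − 7937 = -2503
-744 − 120 = -864;  -2466 − 864 = -3330;  -5484 − 3330 = -8814;  -7937 − 8814 = -16751;  -2503 − 16751 = -19254
-864 − 120 = -984;  -3330 − 984 = -4314;  -8814 − 4314 = -13128;  -16751 − 13128 = -29879;  -19254 − 29879 = -49133
-984 − 120 = -1104;  -4314 − 1104 = -5418;  -13128 − 5418 = -18546;  -29879 − 18546 = -48425;  -49133 − 48425 = -97558

-97558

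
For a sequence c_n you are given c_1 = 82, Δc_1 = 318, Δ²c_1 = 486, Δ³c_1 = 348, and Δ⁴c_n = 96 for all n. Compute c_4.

Build the table forward from the leading diagonal:
Δ⁴: 96  96  96  96
Δ³: 348  444  540  636
Δ²: 486  834  1278  1818
Δ: 318  804  1638  2916
c: 82  400  1204  2842

2842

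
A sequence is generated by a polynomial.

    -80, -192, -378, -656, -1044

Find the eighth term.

-3048

Δ: -112 , -186 , -278 , -388
Δ²: -74 , -92 , -110
Δ³: -18 , -18
Constant third difference = -18, so extend:
-110 − 18 = -128;  -388 − 128 = -516;  -1044 − 516 = -1560
-128 − 18 = -146;  -516 − 146 = -662;  -1560 − 662 = -2222
-146 − 18 = -164;  -662 − 164 = -826;  -2222 − 826 = -3048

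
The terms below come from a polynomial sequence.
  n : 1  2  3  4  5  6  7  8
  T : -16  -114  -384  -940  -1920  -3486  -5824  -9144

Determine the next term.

Δ: -98, -270, -556, -980, -1566, -2338, -3320
Δ²: -172, -286, -424, -586, -772, -982
Δ³: -114, -138, -162, -186, -210
Δ⁴: -24, -24, -24, -24
The fourth differences are constant (-24).
-210 − 24 = -234;  -982 − 234 = -1216;  -3320 − 1216 = -4536;  -9144 − 4536 = -13680

-13680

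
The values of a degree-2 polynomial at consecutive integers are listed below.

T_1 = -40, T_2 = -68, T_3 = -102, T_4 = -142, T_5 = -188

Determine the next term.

Δ: -28, -34, -40, -46
Δ²: -6, -6, -6
The second differences are constant (-6).
-46 − 6 = -52;  -188 − 52 = -240

-240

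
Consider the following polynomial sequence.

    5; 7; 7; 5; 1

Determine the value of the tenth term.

-49

First differences: 2  0  -2  -4
Second differences: -2  -2  -2
Constant second difference = -2, so extend:
-4 − 2 = -6;  1 − 6 = -5
-6 − 2 = -8;  -5 − 8 = -13
-8 − 2 = -10;  -13 − 10 = -23
-10 − 2 = -12;  -23 − 12 = -35
-12 − 2 = -14;  -35 − 14 = -49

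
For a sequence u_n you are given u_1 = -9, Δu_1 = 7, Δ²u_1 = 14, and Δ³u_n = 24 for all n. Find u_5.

Build the table forward from the leading diagonal:
D3: 24, 24, 24, 24, 24
D2: 14, 38, 62, 86, 110
D1: 7, 21, 59, 121, 207
u: -9, -2, 19, 78, 199

199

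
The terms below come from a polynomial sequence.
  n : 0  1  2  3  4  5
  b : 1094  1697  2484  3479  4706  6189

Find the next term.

7952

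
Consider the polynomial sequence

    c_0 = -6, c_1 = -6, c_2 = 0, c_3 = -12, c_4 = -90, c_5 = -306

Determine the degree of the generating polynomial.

First differences: 0, 6, -12, -78, -216
Second differences: 6, -18, -66, -138
Third differences: -24, -48, -72
Fourth differences: -24, -24
The fourth differences are constant, so the polynomial has degree 4.

4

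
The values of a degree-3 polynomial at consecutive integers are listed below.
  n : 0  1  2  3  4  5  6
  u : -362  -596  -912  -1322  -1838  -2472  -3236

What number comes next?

-4142

Δ: -234, -316, -410, -516, -634, -764
Δ²: -82, -94, -106, -118, -130
Δ³: -12, -12, -12, -12
The third differences are constant (-12).
-130 − 12 = -142;  -764 − 142 = -906;  -3236 − 906 = -4142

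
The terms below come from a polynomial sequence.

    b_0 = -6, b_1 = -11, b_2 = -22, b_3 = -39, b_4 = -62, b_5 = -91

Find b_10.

-5, -11, -17, -23, -29
-6, -6, -6, -6
Constant second difference = -6, so extend:
-29 − 6 = -35;  -91 − 35 = -126
-35 − 6 = -41;  -126 − 41 = -167
-41 − 6 = -47;  -167 − 47 = -214
-47 − 6 = -53;  -214 − 53 = -267
-53 − 6 = -59;  -267 − 59 = -326

-326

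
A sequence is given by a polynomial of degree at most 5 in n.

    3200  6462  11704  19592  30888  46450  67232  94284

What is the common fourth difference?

First differences: 3262, 5242, 7888, 11296, 15562, 20782, 27052
Second differences: 1980, 2646, 3408, 4266, 5220, 6270
Third differences: 666, 762, 858, 954, 1050
Fourth differences: 96, 96, 96, 96

96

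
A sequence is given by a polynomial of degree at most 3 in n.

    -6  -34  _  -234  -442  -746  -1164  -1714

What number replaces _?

Using the last 5 terms:
D1: -208, -304, -418, -550
D2: -96, -114, -132
D3: -18, -18
Constant third difference = -18.
Extend backward: -96 + 18 = -78;  -208 + 78 = -130;  -234 + 130 = -104

-104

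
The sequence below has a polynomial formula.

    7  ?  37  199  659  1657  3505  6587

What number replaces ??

5

Using the last 6 terms:
First differences: 162, 460, 998, 1848, 3082
Second differences: 298, 538, 850, 1234
Third differences: 240, 312, 384
Fourth differences: 72, 72
Constant fourth difference = 72.
Extend backward: 240 − 72 = 168;  298 − 168 = 130;  162 − 130 = 32;  37 − 32 = 5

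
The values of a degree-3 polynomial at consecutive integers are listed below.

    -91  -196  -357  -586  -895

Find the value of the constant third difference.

-12

D1: -105, -161, -229, -309
D2: -56, -68, -80
D3: -12, -12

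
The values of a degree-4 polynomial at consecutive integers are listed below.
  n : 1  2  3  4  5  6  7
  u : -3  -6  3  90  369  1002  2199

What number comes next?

4218

Δ: -3  9  87  279  633  1197
Δ²: 12  78  192  354  564
Δ³: 66  114  162  210
Δ⁴: 48  48  48
The fourth differences are constant (48).
210 + 48 = 258;  564 + 258 = 822;  1197 + 822 = 2019;  2199 + 2019 = 4218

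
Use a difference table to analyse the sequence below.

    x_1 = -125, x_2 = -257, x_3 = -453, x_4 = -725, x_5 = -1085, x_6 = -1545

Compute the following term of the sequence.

Δ: -132, -196, -272, -360, -460
Δ²: -64, -76, -88, -100
Δ³: -12, -12, -12
The third differences are constant (-12).
-100 − 12 = -112;  -460 − 112 = -572;  -1545 − 572 = -2117

-2117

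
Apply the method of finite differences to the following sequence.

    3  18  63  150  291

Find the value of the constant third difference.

12

D1: 15, 45, 87, 141
D2: 30, 42, 54
D3: 12, 12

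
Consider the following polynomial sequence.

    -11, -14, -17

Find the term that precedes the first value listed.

D1: -3, -3
The first differences are constant at -3.
Work back: -11 + 3 = -8

-8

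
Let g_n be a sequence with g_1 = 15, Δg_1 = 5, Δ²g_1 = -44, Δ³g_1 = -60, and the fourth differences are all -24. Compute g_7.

Build the table forward from the leading diagonal:
Fourth differences: -24  -24  -24  -24  -24  -24  -24
Third differences: -60  -84  -108  -132  -156  -180  -204
Second differences: -44  -104  -188  -296  -428  -584  -764
First differences: 5  -39  -143  -331  -627  -1055  -1639
g: 15  20  -19  -162  -493  -1120  -2175

-2175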